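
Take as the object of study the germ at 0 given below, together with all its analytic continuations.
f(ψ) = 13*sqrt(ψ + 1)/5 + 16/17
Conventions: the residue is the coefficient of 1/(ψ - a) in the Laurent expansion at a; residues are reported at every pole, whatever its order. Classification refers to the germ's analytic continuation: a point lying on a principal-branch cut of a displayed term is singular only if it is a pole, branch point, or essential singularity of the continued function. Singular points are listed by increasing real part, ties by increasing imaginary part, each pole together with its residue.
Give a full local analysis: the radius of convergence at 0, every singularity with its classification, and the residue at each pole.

Branch term (13/5)*sqrt(1 - ψ/(-1)): its argument vanishes at ψ = -1, a square-root branch point, modulus 1.
The radius of convergence is the smallest modulus among the singular points: 1.

Radius of convergence at 0: 1.
At -1: an algebraic (square-root) branch point.


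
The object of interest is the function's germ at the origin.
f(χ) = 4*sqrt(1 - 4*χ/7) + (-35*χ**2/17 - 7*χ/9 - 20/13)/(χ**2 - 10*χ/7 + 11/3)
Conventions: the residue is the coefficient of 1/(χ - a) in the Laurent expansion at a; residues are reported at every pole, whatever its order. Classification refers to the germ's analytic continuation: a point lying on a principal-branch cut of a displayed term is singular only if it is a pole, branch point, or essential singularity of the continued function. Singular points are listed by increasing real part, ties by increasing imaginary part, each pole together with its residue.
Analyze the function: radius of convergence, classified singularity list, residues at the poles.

Radius of convergence at 0: 7/4.
At (5/7) - ((4/21)*sqrt(87))*i: a pole of order 1; residue (-569/306) + ((11675/115362)*sqrt(87))*i.
At (5/7) + ((4/21)*sqrt(87))*i: a pole of order 1; residue (-569/306) - ((11675/115362)*sqrt(87))*i.
At 7/4: an algebraic (square-root) branch point.

Denominator factor (χ**2 - 10*χ/7 + 11/3): discriminant -1856/147, complex-conjugate roots (5/7) + ((4/21)*sqrt(87))*i and (5/7) - ((4/21)*sqrt(87))*i; poles of order 1, moduli (1/3)*sqrt(33) and (1/3)*sqrt(33).
Branch term (4)*sqrt(1 - χ/(7/4)): its argument vanishes at χ = 7/4, a square-root branch point, modulus 7/4.
The radius of convergence is the smallest modulus among the singular points: 7/4.
The branch term is analytic at (5/7) - ((4/21)*sqrt(87))*i and contributes nothing to the residue; only the rational part matters.
The factor χ**2 - 10*χ/7 + 11/3 splits as (χ - a)(χ - a') with a = (5/7) - ((4/21)*sqrt(87))*i, a' = (5/7) + ((4/21)*sqrt(87))*i. At the order-1 pole a set g(χ) = (χ - a)*(rational part) = [-35*χ**2/17 - 7*χ/9 - 20/13] / (χ - a').
Simple pole: residue = g(a) at a = (5/7) - ((4/21)*sqrt(87))*i, which is (-569/306) + ((11675/115362)*sqrt(87))*i.
The branch term is analytic at (5/7) + ((4/21)*sqrt(87))*i and contributes nothing to the residue; only the rational part matters.
The factor χ**2 - 10*χ/7 + 11/3 splits as (χ - a)(χ - a') with a = (5/7) + ((4/21)*sqrt(87))*i, a' = (5/7) - ((4/21)*sqrt(87))*i. At the order-1 pole a set g(χ) = (χ - a)*(rational part) = [-35*χ**2/17 - 7*χ/9 - 20/13] / (χ - a').
Simple pole: residue = g(a) at a = (5/7) + ((4/21)*sqrt(87))*i, which is (-569/306) - ((11675/115362)*sqrt(87))*i.
List the singular points by increasing real part (a conjugate pair: the negative imaginary part first).


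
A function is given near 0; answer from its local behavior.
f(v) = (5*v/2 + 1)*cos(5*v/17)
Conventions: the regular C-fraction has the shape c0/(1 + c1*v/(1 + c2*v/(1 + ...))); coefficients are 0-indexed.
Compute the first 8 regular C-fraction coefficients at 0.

The regular C-fraction coefficients are [1, -5/2, 1455/578, -5/289, -25/1746, -2170/873, 6272173/2508520, -873/2508520].

Taylor coefficients (expand at 0): a_0 = 1, a_1 = 5/2, a_2 = -25/578, a_3 = -125/1156, a_4 = 625/2004504, a_5 = 3125/4009008, a_6 = -3125/3475809936, a_7 = -15625/6951619872.
c0 = a_0 = 1. Peel one level at a time: if S = 1 + c*v/S' with S'(0) = 1, then c is the v-coefficient of S and S' = c*v/(S - 1).
S_1 = c0/f = 1 + (-5/2)*v + (7275/1156)*v^2 + ...; c1 = -5/2.
S_2 = c1*v/(S_1 - 1) = 1 + (1455/578)*v + (7275/167042)*v^2 + ...; c2 = 1455/578.
S_3 = c2*v/(S_2 - 1) = 1 + (-5/289)*v + (-125/504594)*v^2 + ...; c3 = -5/289.
S_4 = c3*v/(S_3 - 1) = 1 + (-25/1746)*v + (-27125/762129)*v^2 + ...; c4 = -25/1746.
S_5 = c4*v/(S_4 - 1) = 1 + (-2170/873)*v + (6272173/1009188)*v^2 + ...; c5 = -2170/873.
S_6 = c5*v/(S_5 - 1) = 1 + (6272173/2508520)*v + (5475607029/6292672590400)*v^2 + ...; c6 = 6272173/2508520.
S_7 = c6*v/(S_6 - 1) = 1 + (-873/2508520)*v + ...; c7 = -873/2508520.


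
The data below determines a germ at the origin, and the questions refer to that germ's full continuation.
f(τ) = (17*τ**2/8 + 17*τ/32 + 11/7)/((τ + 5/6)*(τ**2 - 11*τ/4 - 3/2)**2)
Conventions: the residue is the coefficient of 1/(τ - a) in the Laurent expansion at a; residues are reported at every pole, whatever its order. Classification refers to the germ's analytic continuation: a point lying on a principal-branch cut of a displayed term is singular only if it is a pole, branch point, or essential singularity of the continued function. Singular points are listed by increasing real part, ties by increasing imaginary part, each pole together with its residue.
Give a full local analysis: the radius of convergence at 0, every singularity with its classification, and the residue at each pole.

Radius of convergence at 0: -11/8 + (1/8)*sqrt(217).
At -5/6: a pole of order 1; residue 94509/80143.
At 11/8 - (1/8)*sqrt(217): a pole of order 2; residue -94509/160286 - (248399523/7547707454)*sqrt(217).
At 11/8 + (1/8)*sqrt(217): a pole of order 2; residue -94509/160286 + (248399523/7547707454)*sqrt(217).

Denominator factor (τ + 5/6): pole of order 1 at -5/6, modulus 5/6.
Denominator factor (τ**2 - 11*τ/4 - 3/2)^2: discriminant 217/16, real irrational roots 11/8 + (1/8)*sqrt(217) and 11/8 - (1/8)*sqrt(217); poles of order 2, moduli 11/8 + (1/8)*sqrt(217) and -11/8 + (1/8)*sqrt(217).
The radius of convergence is the smallest modulus among the singular points: -11/8 + (1/8)*sqrt(217).
At the order-1 pole -5/6 set g(τ) = (τ - (-5/6))*f(τ) = (17*τ**2/8 + 17*τ/32 + 11/7)/(τ**2 - 11*τ/4 - 3/2)**2.
Simple pole: residue = g(a) at a = -5/6, which is 94509/80143.
The factor τ**2 - 11*τ/4 - 3/2 splits as (τ - a)(τ - a') with a = 11/8 - (1/8)*sqrt(217), a' = 11/8 + (1/8)*sqrt(217). At the order-2 pole a set g(τ) = (τ - a)^2*f(τ) = [(17*τ**2/8 + 17*τ/32 + 11/7)/(τ + 5/6)] / (τ - a')^2.
Order-2 pole: residue = g'(a); g'(11/8 - (1/8)*sqrt(217)) = -94509/160286 - (248399523/7547707454)*sqrt(217), so the residue is -94509/160286 - (248399523/7547707454)*sqrt(217).
The factor τ**2 - 11*τ/4 - 3/2 splits as (τ - a)(τ - a') with a = 11/8 + (1/8)*sqrt(217), a' = 11/8 - (1/8)*sqrt(217). At the order-2 pole a set g(τ) = (τ - a)^2*f(τ) = [(17*τ**2/8 + 17*τ/32 + 11/7)/(τ + 5/6)] / (τ - a')^2.
Order-2 pole: residue = g'(a); g'(11/8 + (1/8)*sqrt(217)) = -94509/160286 + (248399523/7547707454)*sqrt(217), so the residue is -94509/160286 + (248399523/7547707454)*sqrt(217).
List the singular points by increasing real part (a conjugate pair: the negative imaginary part first).


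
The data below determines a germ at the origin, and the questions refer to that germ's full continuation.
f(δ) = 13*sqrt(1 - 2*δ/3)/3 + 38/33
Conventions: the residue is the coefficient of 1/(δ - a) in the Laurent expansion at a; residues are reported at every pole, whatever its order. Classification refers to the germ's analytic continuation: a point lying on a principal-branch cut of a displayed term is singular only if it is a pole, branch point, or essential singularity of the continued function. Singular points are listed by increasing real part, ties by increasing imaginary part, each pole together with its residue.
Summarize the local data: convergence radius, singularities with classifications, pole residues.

Radius of convergence at 0: 3/2.
At 3/2: an algebraic (square-root) branch point.

Branch term (13/3)*sqrt(1 - δ/(3/2)): its argument vanishes at δ = 3/2, a square-root branch point, modulus 3/2.
The radius of convergence is the smallest modulus among the singular points: 3/2.


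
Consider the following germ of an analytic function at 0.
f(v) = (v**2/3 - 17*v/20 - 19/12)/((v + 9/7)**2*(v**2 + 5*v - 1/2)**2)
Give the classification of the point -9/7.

The point is a pole of order 2.

The denominator factor v + 9/7 vanishes at -9/7 and appears to the power 2; the numerator there equals 89/1470, nonzero, and no other factor vanishes.
Hence a pole whose order is the multiplicity, 2.


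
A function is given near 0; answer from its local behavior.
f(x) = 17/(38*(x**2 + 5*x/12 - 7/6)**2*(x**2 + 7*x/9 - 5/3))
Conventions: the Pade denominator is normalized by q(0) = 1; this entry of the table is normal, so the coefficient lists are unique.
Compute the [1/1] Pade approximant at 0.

Taylor coefficients needed (expand at 0): a_0 = -918/4655, a_1 = -37944/162925, a_2 = -7305189/11404750.
Write the denominator as Q(x) = 1 + q1*x. Requiring Q*f - P = O(x^3) with deg P <= 1 kills the coefficients of x^2..x^2 in Q*f:
  x^2: a_2 + q1*a_1 = 0, i.e. -7305189/11404750 + (-37944/162925)*q1 = 0.
Solving this linear system: q1 = -143239/52080.
The numerator is Q*f truncated at degree 1: P0 = a_0 = -918/4655; P1 = a_1 + q1*a_0 = 2501091/8081080.

The Pade approximant has numerator coefficients [-918/4655, 2501091/8081080]; denominator coefficients [1, -143239/52080].


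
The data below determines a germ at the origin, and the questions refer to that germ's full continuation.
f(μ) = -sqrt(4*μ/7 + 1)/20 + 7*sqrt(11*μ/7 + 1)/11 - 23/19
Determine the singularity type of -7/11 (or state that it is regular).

The point is an algebraic (square-root) branch point.

The term (7/11)*sqrt(1 - μ/(-7/11)) has argument 1 - -7/11/(-7/11) = 0 at -7/11: a square-root (algebraic, two-sheeted) branch point; the remaining terms are analytic or single-valued there.


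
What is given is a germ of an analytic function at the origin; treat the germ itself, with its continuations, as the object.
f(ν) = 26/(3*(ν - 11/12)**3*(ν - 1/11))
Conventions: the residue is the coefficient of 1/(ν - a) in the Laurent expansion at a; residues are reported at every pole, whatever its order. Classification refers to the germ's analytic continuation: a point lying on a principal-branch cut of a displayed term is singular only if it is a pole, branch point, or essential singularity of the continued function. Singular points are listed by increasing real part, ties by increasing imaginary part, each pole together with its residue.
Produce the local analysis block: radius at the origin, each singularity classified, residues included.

Radius of convergence at 0: 1/11.
At 1/11: a pole of order 1; residue -19933056/1295029.
At 11/12: a pole of order 3; residue 19933056/1295029.

Denominator factor (ν - 11/12)^3: pole of order 3 at 11/12, modulus 11/12.
Denominator factor (ν - 1/11): pole of order 1 at 1/11, modulus 1/11.
The radius of convergence is the smallest modulus among the singular points: 1/11.
At the order-1 pole 1/11 set g(ν) = (ν - (1/11))*f(ν) = 26/(3*(ν - 11/12)**3).
Simple pole: residue = g(a) at a = 1/11, which is -19933056/1295029.
At the order-3 pole 11/12 set g(ν) = (ν - (11/12))^3*f(ν) = 26/(3*(ν - 1/11)).
Order-3 pole: residue = g''(a)/2; g''(11/12) = 39866112/1295029, so the residue is 19933056/1295029.
List the singular points by increasing real part (a conjugate pair: the negative imaginary part first).


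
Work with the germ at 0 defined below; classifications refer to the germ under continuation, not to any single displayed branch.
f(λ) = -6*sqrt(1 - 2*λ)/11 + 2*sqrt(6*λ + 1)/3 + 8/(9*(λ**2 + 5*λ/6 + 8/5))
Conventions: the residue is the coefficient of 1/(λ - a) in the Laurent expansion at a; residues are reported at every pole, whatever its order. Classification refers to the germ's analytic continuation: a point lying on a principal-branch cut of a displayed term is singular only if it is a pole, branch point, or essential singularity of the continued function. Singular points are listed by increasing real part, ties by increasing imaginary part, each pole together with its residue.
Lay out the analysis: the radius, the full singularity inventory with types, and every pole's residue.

Denominator factor (λ**2 + 5*λ/6 + 8/5): discriminant -1027/180, complex-conjugate roots (-5/12) + ((1/60)*sqrt(5135))*i and (-5/12) - ((1/60)*sqrt(5135))*i; poles of order 1, moduli (2/5)*sqrt(10) and (2/5)*sqrt(10).
Branch term (2/3)*sqrt(1 - λ/(-1/6)): its argument vanishes at λ = -1/6, a square-root branch point, modulus 1/6.
Branch term (-6/11)*sqrt(1 - λ/(1/2)): its argument vanishes at λ = 1/2, a square-root branch point, modulus 1/2.
The radius of convergence is the smallest modulus among the singular points: 1/6.
The branch terms are analytic at (-5/12) - ((1/60)*sqrt(5135))*i and contribute nothing to the residue; only the rational part matters.
The factor λ**2 + 5*λ/6 + 8/5 splits as (λ - a)(λ - a') with a = (-5/12) - ((1/60)*sqrt(5135))*i, a' = (-5/12) + ((1/60)*sqrt(5135))*i. At the order-1 pole a set g(λ) = (λ - a)*(rational part) = [8/9] / (λ - a').
Simple pole: residue = g(a) at a = (-5/12) - ((1/60)*sqrt(5135))*i, which is ((16/3081)*sqrt(5135))*i.
The branch terms are analytic at (-5/12) + ((1/60)*sqrt(5135))*i and contribute nothing to the residue; only the rational part matters.
The factor λ**2 + 5*λ/6 + 8/5 splits as (λ - a)(λ - a') with a = (-5/12) + ((1/60)*sqrt(5135))*i, a' = (-5/12) - ((1/60)*sqrt(5135))*i. At the order-1 pole a set g(λ) = (λ - a)*(rational part) = [8/9] / (λ - a').
Simple pole: residue = g(a) at a = (-5/12) + ((1/60)*sqrt(5135))*i, which is -((16/3081)*sqrt(5135))*i.
List the singular points by increasing real part (a conjugate pair: the negative imaginary part first).

Radius of convergence at 0: 1/6.
At (-5/12) - ((1/60)*sqrt(5135))*i: a pole of order 1; residue ((16/3081)*sqrt(5135))*i.
At (-5/12) + ((1/60)*sqrt(5135))*i: a pole of order 1; residue -((16/3081)*sqrt(5135))*i.
At -1/6: an algebraic (square-root) branch point.
At 1/2: an algebraic (square-root) branch point.


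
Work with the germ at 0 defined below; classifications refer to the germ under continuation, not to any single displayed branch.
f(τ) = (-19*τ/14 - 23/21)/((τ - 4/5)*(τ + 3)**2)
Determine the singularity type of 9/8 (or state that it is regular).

Denominator factors: τ + 3 = 33/8 at τ = 9/8; τ - 4/5 = 13/40 at τ = 9/8 — none vanishes.
So the germ continues analytically to 9/8.

The point is a regular point.


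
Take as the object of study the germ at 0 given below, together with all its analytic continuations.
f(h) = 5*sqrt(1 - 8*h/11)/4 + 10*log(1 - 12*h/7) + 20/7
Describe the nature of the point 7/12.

The term (10)*log(1 - h/(7/12)) has argument 1 - 7/12/(7/12) = 0 at 7/12: a logarithmic (infinitely-sheeted) branch point; the remaining terms are analytic or single-valued there.

The point is a logarithmic branch point.


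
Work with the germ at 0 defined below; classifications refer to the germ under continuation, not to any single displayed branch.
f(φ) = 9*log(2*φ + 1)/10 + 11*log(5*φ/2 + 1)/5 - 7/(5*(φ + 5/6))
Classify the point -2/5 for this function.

The term (11/5)*log(1 - φ/(-2/5)) has argument 1 - -2/5/(-2/5) = 0 at -2/5: a logarithmic (infinitely-sheeted) branch point; the remaining terms are analytic or single-valued there.

The point is a logarithmic branch point.


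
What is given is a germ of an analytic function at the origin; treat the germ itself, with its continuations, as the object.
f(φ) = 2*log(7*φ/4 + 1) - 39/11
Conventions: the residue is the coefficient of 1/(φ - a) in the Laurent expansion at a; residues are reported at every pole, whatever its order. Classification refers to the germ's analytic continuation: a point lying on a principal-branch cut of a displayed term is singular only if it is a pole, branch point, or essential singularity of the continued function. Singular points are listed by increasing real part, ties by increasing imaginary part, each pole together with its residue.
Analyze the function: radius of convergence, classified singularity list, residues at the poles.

Branch term (2)*log(1 - φ/(-4/7)): its argument vanishes at φ = -4/7, a logarithmic branch point, modulus 4/7.
The radius of convergence is the smallest modulus among the singular points: 4/7.

Radius of convergence at 0: 4/7.
At -4/7: a logarithmic branch point.


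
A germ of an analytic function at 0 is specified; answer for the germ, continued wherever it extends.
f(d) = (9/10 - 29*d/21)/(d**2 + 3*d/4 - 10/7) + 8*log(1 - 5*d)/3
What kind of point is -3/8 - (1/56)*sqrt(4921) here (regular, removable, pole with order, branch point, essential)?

The denominator factor d**2 + 3*d/4 - 10/7 vanishes at -3/8 - (1/56)*sqrt(4921) and appears to the power 1; the numerator there equals 397/280 + (29/1176)*sqrt(4921), nonzero, and no other factor vanishes.
The branch terms are analytic at this point.
Hence a pole whose order is the multiplicity, 1.

The point is a pole of order 1.


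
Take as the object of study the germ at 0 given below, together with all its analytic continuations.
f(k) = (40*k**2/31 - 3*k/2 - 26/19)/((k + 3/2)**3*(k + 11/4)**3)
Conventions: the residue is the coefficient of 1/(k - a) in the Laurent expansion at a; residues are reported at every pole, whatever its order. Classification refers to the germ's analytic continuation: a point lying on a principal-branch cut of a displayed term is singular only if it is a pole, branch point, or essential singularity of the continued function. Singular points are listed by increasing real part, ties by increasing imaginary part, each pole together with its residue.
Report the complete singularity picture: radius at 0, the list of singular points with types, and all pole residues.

Denominator factor (k + 11/4)^3: pole of order 3 at -11/4, modulus 11/4.
Denominator factor (k + 3/2)^3: pole of order 3 at -3/2, modulus 3/2.
The radius of convergence is the smallest modulus among the singular points: 3/2.
At the order-3 pole -11/4 set g(k) = (k - (-11/4))^3*f(k) = (40*k**2/31 - 3*k/2 - 26/19)/(k + 3/2)**3.
Order-3 pole: residue = g''(a)/2; g''(-11/4) = -54120704/1840625, so the residue is -27060352/1840625.
At the order-3 pole -3/2 set g(k) = (k - (-3/2))^3*f(k) = (40*k**2/31 - 3*k/2 - 26/19)/(k + 11/4)**3.
Order-3 pole: residue = g''(a)/2; g''(-3/2) = 54120704/1840625, so the residue is 27060352/1840625.
List the singular points by increasing real part (a conjugate pair: the negative imaginary part first).

Radius of convergence at 0: 3/2.
At -11/4: a pole of order 3; residue -27060352/1840625.
At -3/2: a pole of order 3; residue 27060352/1840625.


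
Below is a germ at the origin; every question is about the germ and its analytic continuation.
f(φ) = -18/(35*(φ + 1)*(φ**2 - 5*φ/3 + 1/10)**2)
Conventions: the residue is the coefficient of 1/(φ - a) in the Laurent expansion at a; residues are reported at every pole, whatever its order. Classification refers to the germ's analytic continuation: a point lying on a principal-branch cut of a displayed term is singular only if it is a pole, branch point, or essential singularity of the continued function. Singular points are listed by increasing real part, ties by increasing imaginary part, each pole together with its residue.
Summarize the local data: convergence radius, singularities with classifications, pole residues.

Denominator factor (φ**2 - 5*φ/3 + 1/10)^2: discriminant 107/45, real irrational roots 5/6 + (1/30)*sqrt(535) and 5/6 - (1/30)*sqrt(535); poles of order 2, moduli 5/6 + (1/30)*sqrt(535) and 5/6 - (1/30)*sqrt(535).
Denominator factor (φ + 1): pole of order 1 at -1, modulus 1.
The radius of convergence is the smallest modulus among the singular points: 5/6 - (1/30)*sqrt(535).
At the order-1 pole -1 set g(φ) = (φ - (-1))*f(φ) = -18/(35*(φ**2 - 5*φ/3 + 1/10)**2).
Simple pole: residue = g(a) at a = -1, which is -3240/48223.
The factor φ**2 - 5*φ/3 + 1/10 splits as (φ - a)(φ - a') with a = 5/6 - (1/30)*sqrt(535), a' = 5/6 + (1/30)*sqrt(535). At the order-2 pole a set g(φ) = (φ - a)^2*f(φ) = [-18/(35*(φ + 1))] / (φ - a')^2.
Order-2 pole: residue = g'(a); g'(5/6 - (1/30)*sqrt(535)) = 1620/48223 - (2530440/552105127)*sqrt(535), so the residue is 1620/48223 - (2530440/552105127)*sqrt(535).
The factor φ**2 - 5*φ/3 + 1/10 splits as (φ - a)(φ - a') with a = 5/6 + (1/30)*sqrt(535), a' = 5/6 - (1/30)*sqrt(535). At the order-2 pole a set g(φ) = (φ - a)^2*f(φ) = [-18/(35*(φ + 1))] / (φ - a')^2.
Order-2 pole: residue = g'(a); g'(5/6 + (1/30)*sqrt(535)) = 1620/48223 + (2530440/552105127)*sqrt(535), so the residue is 1620/48223 + (2530440/552105127)*sqrt(535).
List the singular points by increasing real part (a conjugate pair: the negative imaginary part first).

Radius of convergence at 0: 5/6 - (1/30)*sqrt(535).
At -1: a pole of order 1; residue -3240/48223.
At 5/6 - (1/30)*sqrt(535): a pole of order 2; residue 1620/48223 - (2530440/552105127)*sqrt(535).
At 5/6 + (1/30)*sqrt(535): a pole of order 2; residue 1620/48223 + (2530440/552105127)*sqrt(535).


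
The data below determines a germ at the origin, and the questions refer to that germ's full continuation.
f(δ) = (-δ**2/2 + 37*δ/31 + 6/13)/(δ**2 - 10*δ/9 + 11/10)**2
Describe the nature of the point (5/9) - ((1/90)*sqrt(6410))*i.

The denominator factor δ**2 - 10*δ/9 + 11/10 vanishes at (5/9) - ((1/90)*sqrt(6410))*i and appears to the power 2; the numerator there equals (891793/652860) - ((89/12555)*sqrt(6410))*i, nonzero, and no other factor vanishes.
Hence a pole whose order is the multiplicity, 2.

The point is a pole of order 2.


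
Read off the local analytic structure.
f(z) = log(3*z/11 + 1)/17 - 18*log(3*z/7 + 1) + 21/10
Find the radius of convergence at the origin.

Branch term (1/17)*log(1 - z/(-11/3)): its argument vanishes at z = -11/3, a logarithmic branch point, modulus 11/3.
Branch term (-18)*log(1 - z/(-7/3)): its argument vanishes at z = -7/3, a logarithmic branch point, modulus 7/3.
The radius of convergence is the smallest modulus among the singular points: 7/3.

The radius of convergence is 7/3.


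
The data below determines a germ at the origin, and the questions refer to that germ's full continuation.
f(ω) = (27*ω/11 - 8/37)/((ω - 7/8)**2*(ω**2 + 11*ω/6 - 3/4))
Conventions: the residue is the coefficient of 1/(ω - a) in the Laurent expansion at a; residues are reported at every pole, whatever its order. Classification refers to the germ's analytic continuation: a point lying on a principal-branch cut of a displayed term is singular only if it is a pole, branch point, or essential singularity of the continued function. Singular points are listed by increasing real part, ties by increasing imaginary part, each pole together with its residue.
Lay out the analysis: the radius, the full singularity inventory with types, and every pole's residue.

Denominator factor (ω**2 + 11*ω/6 - 3/4): discriminant 229/36, real irrational roots -11/12 + (1/12)*sqrt(229) and -11/12 - (1/12)*sqrt(229); poles of order 1, moduli -11/12 + (1/12)*sqrt(229) and 11/12 + (1/12)*sqrt(229).
Denominator factor (ω - 7/8)^2: pole of order 2 at 7/8, modulus 7/8.
The radius of convergence is the smallest modulus among the singular points: -11/12 + (1/12)*sqrt(229).
The factor ω**2 + 11*ω/6 - 3/4 splits as (ω - a)(ω - a') with a = -11/12 - (1/12)*sqrt(229), a' = -11/12 + (1/12)*sqrt(229). At the order-1 pole a set g(ω) = (ω - a)*f(ω) = [(27*ω/11 - 8/37)/(ω - 7/8)**2] / (ω - a').
Simple pole: residue = g(a) at a = -11/12 - (1/12)*sqrt(229), which is 22095840/39365447 - (193413984/9014687363)*sqrt(229).
The factor ω**2 + 11*ω/6 - 3/4 splits as (ω - a)(ω - a') with a = -11/12 + (1/12)*sqrt(229), a' = -11/12 - (1/12)*sqrt(229). At the order-1 pole a set g(ω) = (ω - a)*f(ω) = [(27*ω/11 - 8/37)/(ω - 7/8)**2] / (ω - a').
Simple pole: residue = g(a) at a = -11/12 + (1/12)*sqrt(229), which is 22095840/39365447 + (193413984/9014687363)*sqrt(229).
At the order-2 pole 7/8 set g(ω) = (ω - (7/8))^2*f(ω) = (27*ω/11 - 8/37)/(ω**2 + 11*ω/6 - 3/4).
Order-2 pole: residue = g'(a); g'(7/8) = -44191680/39365447, so the residue is -44191680/39365447.
List the singular points by increasing real part (a conjugate pair: the negative imaginary part first).

Radius of convergence at 0: -11/12 + (1/12)*sqrt(229).
At -11/12 - (1/12)*sqrt(229): a pole of order 1; residue 22095840/39365447 - (193413984/9014687363)*sqrt(229).
At -11/12 + (1/12)*sqrt(229): a pole of order 1; residue 22095840/39365447 + (193413984/9014687363)*sqrt(229).
At 7/8: a pole of order 2; residue -44191680/39365447.


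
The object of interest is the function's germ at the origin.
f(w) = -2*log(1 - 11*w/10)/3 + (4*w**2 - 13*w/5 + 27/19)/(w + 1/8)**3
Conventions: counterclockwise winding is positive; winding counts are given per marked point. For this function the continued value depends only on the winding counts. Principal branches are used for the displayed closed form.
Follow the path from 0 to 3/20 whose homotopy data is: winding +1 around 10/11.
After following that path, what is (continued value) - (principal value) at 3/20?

The rational part is single-valued and drops out of the difference; each branch term changes only by its own monodromy.
(-2/3)*log(1 - w/(10/11)): each positive loop around 10/11 adds 2*pi*i to the log, so winding +1 contributes (-2/3)*(1)*2*pi*i = -(4/3)*pi*i.
Summing the contributions at w = 3/20 gives -(4/3)*pi*i.

Continued minus principal equals -(4/3)*pi*i.


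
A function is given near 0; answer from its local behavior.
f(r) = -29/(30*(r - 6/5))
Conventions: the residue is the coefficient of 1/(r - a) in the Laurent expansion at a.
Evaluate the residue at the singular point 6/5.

At the order-1 pole 6/5 set g(r) = (r - (6/5))*f(r) = -29/30.
Simple pole: residue = g(a) at a = 6/5, which is -29/30.

The residue is -29/30.


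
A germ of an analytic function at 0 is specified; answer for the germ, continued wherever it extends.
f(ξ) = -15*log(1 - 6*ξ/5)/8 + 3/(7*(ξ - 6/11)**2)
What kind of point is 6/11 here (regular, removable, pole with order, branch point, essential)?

The point is a pole of order 2.

The denominator factor ξ - 6/11 vanishes at 6/11 and appears to the power 2; the numerator there equals 3/7, nonzero, and no other factor vanishes.
The branch terms are analytic at this point.
Hence a pole whose order is the multiplicity, 2.


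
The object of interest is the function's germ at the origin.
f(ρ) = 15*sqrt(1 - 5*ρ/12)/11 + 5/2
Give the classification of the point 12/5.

The term (15/11)*sqrt(1 - ρ/(12/5)) has argument 1 - 12/5/(12/5) = 0 at 12/5: a square-root (algebraic, two-sheeted) branch point; the remaining terms are analytic or single-valued there.

The point is an algebraic (square-root) branch point.


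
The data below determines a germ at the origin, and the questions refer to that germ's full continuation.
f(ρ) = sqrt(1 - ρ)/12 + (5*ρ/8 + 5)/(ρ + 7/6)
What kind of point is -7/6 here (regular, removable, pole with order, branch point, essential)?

The point is a pole of order 1.

The denominator factor ρ + 7/6 vanishes at -7/6 and appears to the power 1; the numerator there equals 205/48, nonzero, and no other factor vanishes.
The branch terms are analytic at this point.
Hence a pole whose order is the multiplicity, 1.


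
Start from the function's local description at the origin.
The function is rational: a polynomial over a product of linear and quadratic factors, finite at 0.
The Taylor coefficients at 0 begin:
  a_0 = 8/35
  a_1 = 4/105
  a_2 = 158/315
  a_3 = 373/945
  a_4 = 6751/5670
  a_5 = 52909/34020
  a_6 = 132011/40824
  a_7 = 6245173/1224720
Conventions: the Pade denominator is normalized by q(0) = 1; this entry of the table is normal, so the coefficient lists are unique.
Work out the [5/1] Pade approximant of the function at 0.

The Pade approximant has numerator coefficients [8/35, -809528/1851815, 782168/1851815, -1200344/1851815, 685112/1851815, -10856/11795]; denominator coefficients [1, -660055/317454].

Taylor coefficients needed (read off): a_0 = 8/35, a_1 = 4/105, a_2 = 158/315, a_3 = 373/945, a_4 = 6751/5670, a_5 = 52909/34020, a_6 = 132011/40824.
Write the denominator as Q(w) = 1 + q1*w. Requiring Q*f - P = O(w^7) with deg P <= 5 kills the coefficients of w^6..w^6 in Q*f:
  w^6: a_6 + q1*a_5 = 0, i.e. 132011/40824 + (52909/34020)*q1 = 0.
Solving this linear system: q1 = -660055/317454.
The numerator is Q*f truncated at degree 5: P0 = a_0 = 8/35; P1 = a_1 + q1*a_0 = -809528/1851815; P2 = a_2 + q1*a_1 = 782168/1851815; P3 = a_3 + q1*a_2 = -1200344/1851815; P4 = a_4 + q1*a_3 = 685112/1851815; P5 = a_5 + q1*a_4 = -10856/11795.


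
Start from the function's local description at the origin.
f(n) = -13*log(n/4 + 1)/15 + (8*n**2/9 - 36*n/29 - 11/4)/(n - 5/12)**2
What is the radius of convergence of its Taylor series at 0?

The radius of convergence is 5/12.

Denominator factor (n - 5/12)^2: pole of order 2 at 5/12, modulus 5/12.
Branch term (-13/15)*log(1 - n/(-4)): its argument vanishes at n = -4, a logarithmic branch point, modulus 4.
The radius of convergence is the smallest modulus among the singular points: 5/12.


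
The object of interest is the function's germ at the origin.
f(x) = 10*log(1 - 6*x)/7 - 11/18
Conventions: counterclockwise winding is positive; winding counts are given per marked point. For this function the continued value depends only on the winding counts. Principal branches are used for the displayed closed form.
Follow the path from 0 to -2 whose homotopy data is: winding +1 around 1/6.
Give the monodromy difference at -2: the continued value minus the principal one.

Continued minus principal equals (20/7)*pi*i.

The rational part is single-valued and drops out of the difference; each branch term changes only by its own monodromy.
(10/7)*log(1 - x/(1/6)): each positive loop around 1/6 adds 2*pi*i to the log, so winding +1 contributes (10/7)*(1)*2*pi*i = (20/7)*pi*i.
Summing the contributions at x = -2 gives (20/7)*pi*i.


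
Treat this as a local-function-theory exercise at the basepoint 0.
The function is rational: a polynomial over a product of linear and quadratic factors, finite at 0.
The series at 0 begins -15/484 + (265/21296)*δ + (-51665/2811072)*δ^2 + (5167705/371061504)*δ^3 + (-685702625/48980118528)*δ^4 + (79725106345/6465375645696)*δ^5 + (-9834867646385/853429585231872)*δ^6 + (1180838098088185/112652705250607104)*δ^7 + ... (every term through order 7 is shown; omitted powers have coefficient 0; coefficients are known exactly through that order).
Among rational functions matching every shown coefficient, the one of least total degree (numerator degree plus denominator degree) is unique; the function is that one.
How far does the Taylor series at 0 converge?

No rational of total degree below 3 reproduces all 8 coefficients; solving the [0/3] Pade equations on them gives f(δ) = -9/(11*(δ - 12/5)*(δ**2 - 9*δ - 11)), whose expansion matches every shown term.
Denominator factor (δ - 12/5): pole of order 1 at 12/5, modulus 12/5.
Denominator factor (δ**2 - 9*δ - 11): discriminant 125, real irrational roots 9/2 + (5/2)*sqrt(5) and 9/2 - (5/2)*sqrt(5); poles of order 1, moduli 9/2 + (5/2)*sqrt(5) and -9/2 + (5/2)*sqrt(5).
The radius of convergence is the smallest modulus among the singular points: -9/2 + (5/2)*sqrt(5).

The radius of convergence is -9/2 + (5/2)*sqrt(5).


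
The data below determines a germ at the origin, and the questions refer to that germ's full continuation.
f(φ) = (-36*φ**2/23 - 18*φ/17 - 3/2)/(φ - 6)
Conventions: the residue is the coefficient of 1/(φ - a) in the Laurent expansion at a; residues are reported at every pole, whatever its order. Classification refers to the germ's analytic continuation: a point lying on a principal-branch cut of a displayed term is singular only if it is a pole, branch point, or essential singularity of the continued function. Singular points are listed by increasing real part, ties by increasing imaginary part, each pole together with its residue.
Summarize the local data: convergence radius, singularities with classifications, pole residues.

Radius of convergence at 0: 6.
At 6: a pole of order 1; residue -50205/782.

Denominator factor (φ - 6): pole of order 1 at 6, modulus 6.
The radius of convergence is the smallest modulus among the singular points: 6.
At the order-1 pole 6 set g(φ) = (φ - (6))*f(φ) = -36*φ**2/23 - 18*φ/17 - 3/2.
Simple pole: residue = g(a) at a = 6, which is -50205/782.


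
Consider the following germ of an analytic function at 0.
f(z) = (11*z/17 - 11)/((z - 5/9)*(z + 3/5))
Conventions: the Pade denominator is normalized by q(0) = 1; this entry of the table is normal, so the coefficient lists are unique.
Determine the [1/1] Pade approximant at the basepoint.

Taylor coefficients needed (expand at 0): a_0 = 33, a_1 = 209/85, a_2 = 126643/1275.
Write the denominator as Q(z) = 1 + q1*z. Requiring Q*f - P = O(z^3) with deg P <= 1 kills the coefficients of z^2..z^2 in Q*f:
  z^2: a_2 + q1*a_1 = 0, i.e. 126643/1275 + (209/85)*q1 = 0.
Solving this linear system: q1 = -11513/285.
The numerator is Q*f truncated at degree 1: P0 = a_0 = 33; P1 = a_1 + q1*a_0 = -429792/323.

The Pade approximant has numerator coefficients [33, -429792/323]; denominator coefficients [1, -11513/285].


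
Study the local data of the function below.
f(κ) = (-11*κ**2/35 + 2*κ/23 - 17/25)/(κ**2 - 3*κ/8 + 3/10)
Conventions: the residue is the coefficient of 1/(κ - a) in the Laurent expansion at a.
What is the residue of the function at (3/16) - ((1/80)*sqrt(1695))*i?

The residue is (-199/12880) - ((8707/623760)*sqrt(1695))*i.

The factor κ**2 - 3*κ/8 + 3/10 splits as (κ - a)(κ - a') with a = (3/16) - ((1/80)*sqrt(1695))*i, a' = (3/16) + ((1/80)*sqrt(1695))*i. At the order-1 pole a set g(κ) = (κ - a)*f(κ) = [-11*κ**2/35 + 2*κ/23 - 17/25] / (κ - a').
Simple pole: residue = g(a) at a = (3/16) - ((1/80)*sqrt(1695))*i, which is (-199/12880) - ((8707/623760)*sqrt(1695))*i.


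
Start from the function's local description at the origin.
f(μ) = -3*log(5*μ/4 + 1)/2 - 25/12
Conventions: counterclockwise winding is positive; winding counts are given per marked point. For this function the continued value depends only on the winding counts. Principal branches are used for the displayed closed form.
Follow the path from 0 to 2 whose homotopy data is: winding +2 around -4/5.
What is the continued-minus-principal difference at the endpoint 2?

Continued minus principal equals -(6)*pi*i.

The rational part is single-valued and drops out of the difference; each branch term changes only by its own monodromy.
(-3/2)*log(1 - μ/(-4/5)): each positive loop around -4/5 adds 2*pi*i to the log, so winding +2 contributes (-3/2)*(2)*2*pi*i = -(6)*pi*i.
Summing the contributions at μ = 2 gives -(6)*pi*i.


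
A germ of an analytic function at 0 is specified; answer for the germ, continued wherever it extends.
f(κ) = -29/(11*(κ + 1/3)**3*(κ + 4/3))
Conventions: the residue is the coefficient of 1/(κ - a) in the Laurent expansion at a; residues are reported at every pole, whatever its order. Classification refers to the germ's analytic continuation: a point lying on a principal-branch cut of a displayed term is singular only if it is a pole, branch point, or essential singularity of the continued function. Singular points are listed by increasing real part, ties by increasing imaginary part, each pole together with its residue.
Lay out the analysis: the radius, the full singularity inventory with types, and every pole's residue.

Denominator factor (κ + 1/3)^3: pole of order 3 at -1/3, modulus 1/3.
Denominator factor (κ + 4/3): pole of order 1 at -4/3, modulus 4/3.
The radius of convergence is the smallest modulus among the singular points: 1/3.
At the order-1 pole -4/3 set g(κ) = (κ - (-4/3))*f(κ) = -29/(11*(κ + 1/3)**3).
Simple pole: residue = g(a) at a = -4/3, which is 29/11.
At the order-3 pole -1/3 set g(κ) = (κ - (-1/3))^3*f(κ) = -29/(11*(κ + 4/3)).
Order-3 pole: residue = g''(a)/2; g''(-1/3) = -58/11, so the residue is -29/11.
List the singular points by increasing real part (a conjugate pair: the negative imaginary part first).

Radius of convergence at 0: 1/3.
At -4/3: a pole of order 1; residue 29/11.
At -1/3: a pole of order 3; residue -29/11.


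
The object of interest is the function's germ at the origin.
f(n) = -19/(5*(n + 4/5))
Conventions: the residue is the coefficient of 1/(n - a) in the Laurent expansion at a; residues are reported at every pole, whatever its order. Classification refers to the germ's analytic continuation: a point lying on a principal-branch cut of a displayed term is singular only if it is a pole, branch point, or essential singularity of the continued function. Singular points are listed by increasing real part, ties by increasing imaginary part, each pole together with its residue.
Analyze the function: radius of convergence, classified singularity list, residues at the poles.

Radius of convergence at 0: 4/5.
At -4/5: a pole of order 1; residue -19/5.

Denominator factor (n + 4/5): pole of order 1 at -4/5, modulus 4/5.
The radius of convergence is the smallest modulus among the singular points: 4/5.
At the order-1 pole -4/5 set g(n) = (n - (-4/5))*f(n) = -19/5.
Simple pole: residue = g(a) at a = -4/5, which is -19/5.


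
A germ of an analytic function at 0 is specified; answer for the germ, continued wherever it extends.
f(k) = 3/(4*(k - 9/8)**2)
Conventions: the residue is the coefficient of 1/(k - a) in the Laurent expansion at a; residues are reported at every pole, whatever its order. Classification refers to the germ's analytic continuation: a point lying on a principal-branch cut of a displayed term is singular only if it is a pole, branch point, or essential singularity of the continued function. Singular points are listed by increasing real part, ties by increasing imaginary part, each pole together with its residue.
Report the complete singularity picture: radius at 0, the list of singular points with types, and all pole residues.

Denominator factor (k - 9/8)^2: pole of order 2 at 9/8, modulus 9/8.
The radius of convergence is the smallest modulus among the singular points: 9/8.
At the order-2 pole 9/8 set g(k) = (k - (9/8))^2*f(k) = 3/4.
Order-2 pole: residue = g'(a); g'(9/8) = 0, so the residue is 0.

Radius of convergence at 0: 9/8.
At 9/8: a pole of order 2; residue 0.


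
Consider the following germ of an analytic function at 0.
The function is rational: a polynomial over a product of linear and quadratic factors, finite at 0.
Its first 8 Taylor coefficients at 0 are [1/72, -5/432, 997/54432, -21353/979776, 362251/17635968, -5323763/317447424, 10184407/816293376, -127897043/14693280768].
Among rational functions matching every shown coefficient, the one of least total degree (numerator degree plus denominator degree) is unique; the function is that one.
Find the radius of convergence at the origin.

The radius of convergence is 2.

No rational of total degree below 6 reproduces all 8 coefficients; solving the [2/4] Pade equations on them gives f(η) = (25*η**2/28 + 7*η/9 + 1)/((η + 2)**3*(η + 9)), whose expansion matches every shown term.
Denominator factor (η + 9): pole of order 1 at -9, modulus 9.
Denominator factor (η + 2)^3: pole of order 3 at -2, modulus 2.
The radius of convergence is the smallest modulus among the singular points: 2.


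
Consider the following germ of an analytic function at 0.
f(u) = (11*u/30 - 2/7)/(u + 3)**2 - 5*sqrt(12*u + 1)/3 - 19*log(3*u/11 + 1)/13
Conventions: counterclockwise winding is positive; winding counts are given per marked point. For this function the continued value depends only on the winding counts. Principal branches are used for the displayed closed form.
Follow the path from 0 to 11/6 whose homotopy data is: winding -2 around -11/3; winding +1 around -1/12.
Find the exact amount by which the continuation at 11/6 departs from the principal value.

The rational part is single-valued and drops out of the difference; each branch term changes only by its own monodromy.
(-19/13)*log(1 - u/(-11/3)): each positive loop around -11/3 adds 2*pi*i to the log, so winding -2 contributes (-19/13)*(-2)*2*pi*i = (76/13)*pi*i.
(-5/3)*sqrt(1 - u/(-1/12)): winding +1 is odd, the square root flips sign, contributing -2*(-5/3)*sqrt(1 - (11/6)/(-1/12)) = -2*(-5/3)*sqrt(23) = (10/3)*sqrt(23).
Summing the contributions at u = 11/6 gives ((10/3)*sqrt(23)) + ((76/13)*pi)*i.

Continued minus principal equals ((10/3)*sqrt(23)) + ((76/13)*pi)*i.
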